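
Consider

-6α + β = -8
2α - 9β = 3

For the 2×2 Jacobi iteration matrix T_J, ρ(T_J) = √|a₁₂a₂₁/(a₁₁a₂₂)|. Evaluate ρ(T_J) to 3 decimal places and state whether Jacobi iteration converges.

0.192

a₁₂a₂₁/(a₁₁a₂₂) = (1)·(2) / ((-6)·(-9)) = 0.037037
ρ = √|0.037037| = √0.037037 = 0.192
ρ < 1, so Jacobi converges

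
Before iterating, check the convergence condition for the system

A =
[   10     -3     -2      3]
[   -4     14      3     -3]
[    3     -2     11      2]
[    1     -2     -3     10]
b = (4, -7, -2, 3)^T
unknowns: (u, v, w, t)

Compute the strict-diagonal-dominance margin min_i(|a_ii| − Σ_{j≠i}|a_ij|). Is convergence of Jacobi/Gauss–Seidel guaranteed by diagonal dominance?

2

row 1: |10| − (3+2+3) = 2
row 2: |14| − (4+3+3) = 4
row 3: |11| − (3+2+2) = 4
row 4: |10| − (1+2+3) = 4
minimum over rows = 2 → strictly diagonally dominant (convergence guaranteed)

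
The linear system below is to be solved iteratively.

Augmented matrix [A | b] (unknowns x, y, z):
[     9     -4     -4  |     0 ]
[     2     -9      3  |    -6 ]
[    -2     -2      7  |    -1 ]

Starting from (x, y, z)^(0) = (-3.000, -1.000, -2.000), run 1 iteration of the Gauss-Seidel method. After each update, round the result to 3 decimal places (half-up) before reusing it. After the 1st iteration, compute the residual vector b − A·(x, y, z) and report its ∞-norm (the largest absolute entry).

8.381

Iteration 1:
  x = (0 - (-4)·-1.000 - (-4)·-2.000) / (9) = -1.333
  y = (-6 - (2)·-1.333 - (3)·-2.000) / (-9) = -0.296
  z = (-1 - (-2)·-1.333 - (-2)·-0.296) / (7) = -0.608
Residual b − A·x = (8.381, -4.174, -0.002); ∞-norm = 8.381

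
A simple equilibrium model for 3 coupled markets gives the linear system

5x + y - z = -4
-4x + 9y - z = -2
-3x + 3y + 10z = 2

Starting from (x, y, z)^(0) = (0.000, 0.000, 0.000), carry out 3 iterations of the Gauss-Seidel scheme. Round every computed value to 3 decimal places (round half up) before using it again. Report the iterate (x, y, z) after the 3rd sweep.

Iteration 1:
  x = (-4 - (1)·0.000 - (-1)·0.000) / (5) = -0.800
  y = (-2 - (-4)·-0.800 - (-1)·0.000) / (9) = -0.578
  z = (2 - (-3)·-0.800 - (3)·-0.578) / (10) = 0.133
Iteration 2:
  x = (-4 - (1)·-0.578 - (-1)·0.133) / (5) = -0.658
  y = (-2 - (-4)·-0.658 - (-1)·0.133) / (9) = -0.500
  z = (2 - (-3)·-0.658 - (3)·-0.500) / (10) = 0.153
Iteration 3:
  x = (-4 - (1)·-0.500 - (-1)·0.153) / (5) = -0.669
  y = (-2 - (-4)·-0.669 - (-1)·0.153) / (9) = -0.503
  z = (2 - (-3)·-0.669 - (3)·-0.503) / (10) = 0.150

(-0.669, -0.503, 0.150)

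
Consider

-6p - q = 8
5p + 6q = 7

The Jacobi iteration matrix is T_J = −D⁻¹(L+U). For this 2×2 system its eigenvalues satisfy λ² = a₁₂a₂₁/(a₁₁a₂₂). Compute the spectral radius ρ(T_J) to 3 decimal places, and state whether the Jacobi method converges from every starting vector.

0.373

a₁₂a₂₁/(a₁₁a₂₂) = (-1)·(5) / ((-6)·(6)) = 0.138889
ρ = √|0.138889| = √0.138889 = 0.373
ρ < 1, so Jacobi converges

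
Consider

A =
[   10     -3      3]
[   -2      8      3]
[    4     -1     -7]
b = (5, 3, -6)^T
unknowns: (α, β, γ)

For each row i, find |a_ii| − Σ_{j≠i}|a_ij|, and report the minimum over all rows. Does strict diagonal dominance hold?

2

row 1: |10| − (3+3) = 4
row 2: |8| − (2+3) = 3
row 3: |-7| − (4+1) = 2
minimum over rows = 2 → strictly diagonally dominant (convergence guaranteed)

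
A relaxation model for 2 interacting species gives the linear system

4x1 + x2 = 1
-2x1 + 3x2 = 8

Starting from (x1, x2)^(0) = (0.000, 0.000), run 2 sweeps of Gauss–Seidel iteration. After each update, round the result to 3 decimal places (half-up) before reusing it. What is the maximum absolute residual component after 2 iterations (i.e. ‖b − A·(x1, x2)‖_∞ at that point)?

0.471

Iteration 1:
  x1 = (1 - (1)·0.000) / (4) = 0.250
  x2 = (8 - (-2)·0.250) / (3) = 2.833
Iteration 2:
  x1 = (1 - (1)·2.833) / (4) = -0.458
  x2 = (8 - (-2)·-0.458) / (3) = 2.361
Residual b − A·x = (0.471, 0.001); ∞-norm = 0.471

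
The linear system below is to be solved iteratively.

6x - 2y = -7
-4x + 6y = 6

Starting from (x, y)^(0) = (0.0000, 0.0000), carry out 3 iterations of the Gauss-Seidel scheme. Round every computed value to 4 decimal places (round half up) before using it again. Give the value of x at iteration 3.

Iteration 1:
  x = (-7 - (-2)·0.0000) / (6) = -1.1667
  y = (6 - (-4)·-1.1667) / (6) = 0.2222
Iteration 2:
  x = (-7 - (-2)·0.2222) / (6) = -1.0926
  y = (6 - (-4)·-1.0926) / (6) = 0.2716
Iteration 3:
  x = (-7 - (-2)·0.2716) / (6) = -1.0761
  y = (6 - (-4)·-1.0761) / (6) = 0.2826

-1.0761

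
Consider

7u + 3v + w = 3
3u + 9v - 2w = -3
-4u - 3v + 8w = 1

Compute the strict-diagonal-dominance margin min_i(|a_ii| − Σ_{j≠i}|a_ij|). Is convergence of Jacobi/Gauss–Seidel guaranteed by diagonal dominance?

row 1: |7| − (3+1) = 3
row 2: |9| − (3+2) = 4
row 3: |8| − (4+3) = 1
minimum over rows = 1 → strictly diagonally dominant (convergence guaranteed)

1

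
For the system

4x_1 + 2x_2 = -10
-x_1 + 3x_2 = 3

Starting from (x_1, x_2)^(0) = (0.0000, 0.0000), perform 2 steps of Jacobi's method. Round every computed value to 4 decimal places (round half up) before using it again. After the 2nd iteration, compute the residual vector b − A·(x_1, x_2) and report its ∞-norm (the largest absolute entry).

Iteration 1:
  x_1 = (-10 - (2)·0.0000) / (4) = -2.5000
  x_2 = (3 - (-1)·0.0000) / (3) = 1.0000
Iteration 2:
  x_1 = (-10 - (2)·1.0000) / (4) = -3.0000
  x_2 = (3 - (-1)·-2.5000) / (3) = 0.1667
Residual b − A·x = (1.6666, -0.5001); ∞-norm = 1.6666

1.6666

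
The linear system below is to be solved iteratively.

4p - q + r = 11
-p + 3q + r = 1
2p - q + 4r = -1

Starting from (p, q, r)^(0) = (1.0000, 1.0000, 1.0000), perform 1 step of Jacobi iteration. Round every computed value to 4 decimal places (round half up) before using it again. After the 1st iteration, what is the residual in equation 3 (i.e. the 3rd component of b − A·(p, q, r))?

Iteration 1:
  p = (11 - (-1)·1.0000 - (1)·1.0000) / (4) = 2.7500
  q = (1 - (-1)·1.0000 - (1)·1.0000) / (3) = 0.3333
  r = (-1 - (2)·1.0000 - (-1)·1.0000) / (4) = -0.5000
Residual b − A·x = (0.8333, 3.2501, -4.1667)

-4.1667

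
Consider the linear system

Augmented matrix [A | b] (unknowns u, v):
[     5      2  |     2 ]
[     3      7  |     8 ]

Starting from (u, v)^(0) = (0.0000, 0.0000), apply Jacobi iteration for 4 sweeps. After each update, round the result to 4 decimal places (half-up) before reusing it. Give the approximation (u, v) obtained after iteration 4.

Iteration 1:
  u = (2 - (2)·0.0000) / (5) = 0.4000
  v = (8 - (3)·0.0000) / (7) = 1.1429
Iteration 2:
  u = (2 - (2)·1.1429) / (5) = -0.0572
  v = (8 - (3)·0.4000) / (7) = 0.9714
Iteration 3:
  u = (2 - (2)·0.9714) / (5) = 0.0114
  v = (8 - (3)·-0.0572) / (7) = 1.1674
Iteration 4:
  u = (2 - (2)·1.1674) / (5) = -0.0670
  v = (8 - (3)·0.0114) / (7) = 1.1380

(-0.0670, 1.1380)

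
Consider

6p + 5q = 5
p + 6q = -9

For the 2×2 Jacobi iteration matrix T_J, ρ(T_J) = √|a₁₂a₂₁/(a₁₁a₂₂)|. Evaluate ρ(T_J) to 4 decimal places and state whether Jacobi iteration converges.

a₁₂a₂₁/(a₁₁a₂₂) = (5)·(1) / ((6)·(6)) = 0.138889
ρ = √|0.138889| = √0.138889 = 0.3727
ρ < 1, so Jacobi converges

0.3727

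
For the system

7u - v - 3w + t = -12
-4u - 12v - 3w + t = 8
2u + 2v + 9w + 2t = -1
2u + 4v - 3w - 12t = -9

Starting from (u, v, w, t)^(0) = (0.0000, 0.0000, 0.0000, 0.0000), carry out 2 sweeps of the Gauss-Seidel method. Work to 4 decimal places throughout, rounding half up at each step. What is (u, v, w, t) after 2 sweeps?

(-1.6546, -0.1579, 0.2117, 0.3687)

Iteration 1:
  u = (-12 - (-1)·0.0000 - (-3)·0.0000 - (1)·0.0000) / (7) = -1.7143
  v = (8 - (-4)·-1.7143 - (-3)·0.0000 - (1)·0.0000) / (-12) = -0.0952
  w = (-1 - (2)·-1.7143 - (2)·-0.0952 - (2)·0.0000) / (9) = 0.2910
  t = (-9 - (2)·-1.7143 - (4)·-0.0952 - (-3)·0.2910) / (-12) = 0.3598
Iteration 2:
  u = (-12 - (-1)·-0.0952 - (-3)·0.2910 - (1)·0.3598) / (7) = -1.6546
  v = (8 - (-4)·-1.6546 - (-3)·0.2910 - (1)·0.3598) / (-12) = -0.1579
  w = (-1 - (2)·-1.6546 - (2)·-0.1579 - (2)·0.3598) / (9) = 0.2117
  t = (-9 - (2)·-1.6546 - (4)·-0.1579 - (-3)·0.2117) / (-12) = 0.3687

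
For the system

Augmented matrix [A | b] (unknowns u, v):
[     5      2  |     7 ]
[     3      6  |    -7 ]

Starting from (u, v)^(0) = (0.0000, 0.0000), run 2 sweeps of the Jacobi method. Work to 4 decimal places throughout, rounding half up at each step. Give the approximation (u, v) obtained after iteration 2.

(1.8667, -1.8667)

Iteration 1:
  u = (7 - (2)·0.0000) / (5) = 1.4000
  v = (-7 - (3)·0.0000) / (6) = -1.1667
Iteration 2:
  u = (7 - (2)·-1.1667) / (5) = 1.8667
  v = (-7 - (3)·1.4000) / (6) = -1.8667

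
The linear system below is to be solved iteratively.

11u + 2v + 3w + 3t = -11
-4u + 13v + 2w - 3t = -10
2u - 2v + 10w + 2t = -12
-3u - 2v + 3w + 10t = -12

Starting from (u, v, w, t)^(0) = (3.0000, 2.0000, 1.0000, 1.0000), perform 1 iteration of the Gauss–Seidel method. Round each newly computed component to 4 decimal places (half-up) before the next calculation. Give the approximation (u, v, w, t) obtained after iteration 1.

(-1.9091, -1.2797, -1.2741, -1.6464)

Iteration 1:
  u = (-11 - (2)·2.0000 - (3)·1.0000 - (3)·1.0000) / (11) = -1.9091
  v = (-10 - (-4)·-1.9091 - (2)·1.0000 - (-3)·1.0000) / (13) = -1.2797
  w = (-12 - (2)·-1.9091 - (-2)·-1.2797 - (2)·1.0000) / (10) = -1.2741
  t = (-12 - (-3)·-1.9091 - (-2)·-1.2797 - (3)·-1.2741) / (10) = -1.6464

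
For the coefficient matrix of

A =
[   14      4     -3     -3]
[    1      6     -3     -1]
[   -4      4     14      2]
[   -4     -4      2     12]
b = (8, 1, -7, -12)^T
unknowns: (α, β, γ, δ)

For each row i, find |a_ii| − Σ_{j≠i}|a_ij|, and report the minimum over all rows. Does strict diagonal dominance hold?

row 1: |14| − (4+3+3) = 4
row 2: |6| − (1+3+1) = 1
row 3: |14| − (4+4+2) = 4
row 4: |12| − (4+4+2) = 2
minimum over rows = 1 → strictly diagonally dominant (convergence guaranteed)

1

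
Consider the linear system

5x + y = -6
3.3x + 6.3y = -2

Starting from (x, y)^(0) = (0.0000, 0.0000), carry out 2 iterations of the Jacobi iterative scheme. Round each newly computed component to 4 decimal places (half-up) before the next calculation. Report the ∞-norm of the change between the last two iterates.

Iteration 1:
  x = (-6 - (1)·0.0000) / (5) = -1.2000
  y = (-2 - (3.3)·0.0000) / (6.3) = -0.3175
Iteration 2:
  x = (-6 - (1)·-0.3175) / (5) = -1.1365
  y = (-2 - (3.3)·-1.2000) / (6.3) = 0.3111
Change: (0.0635, 0.6286) → max |·| = 0.6286

0.6286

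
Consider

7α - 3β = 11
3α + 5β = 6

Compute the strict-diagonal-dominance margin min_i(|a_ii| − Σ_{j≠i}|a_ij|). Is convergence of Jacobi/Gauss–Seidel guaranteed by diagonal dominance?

row 1: |7| − (3) = 4
row 2: |5| − (3) = 2
minimum over rows = 2 → strictly diagonally dominant (convergence guaranteed)

2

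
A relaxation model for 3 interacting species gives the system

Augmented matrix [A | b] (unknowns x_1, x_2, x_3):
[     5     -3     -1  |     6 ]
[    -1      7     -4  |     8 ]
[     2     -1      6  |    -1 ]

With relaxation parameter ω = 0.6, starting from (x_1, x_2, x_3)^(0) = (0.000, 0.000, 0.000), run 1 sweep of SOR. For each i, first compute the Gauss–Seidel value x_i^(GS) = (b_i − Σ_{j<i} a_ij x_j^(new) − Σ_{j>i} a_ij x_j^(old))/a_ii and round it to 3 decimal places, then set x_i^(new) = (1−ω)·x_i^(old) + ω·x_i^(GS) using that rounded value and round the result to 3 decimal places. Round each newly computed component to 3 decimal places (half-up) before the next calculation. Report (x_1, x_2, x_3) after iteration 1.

(0.720, 0.748, -0.169)

Iteration 1:
  x_1: GS value = (6 - (-3)·0.000 - (-1)·0.000) / (5) = 1.200;  x_1 ← (1−ω)·0.000 + ω·1.200 = 0.720
  x_2: GS value = (8 - (-1)·0.720 - (-4)·0.000) / (7) = 1.246;  x_2 ← (1−ω)·0.000 + ω·1.246 = 0.748
  x_3: GS value = (-1 - (2)·0.720 - (-1)·0.748) / (6) = -0.282;  x_3 ← (1−ω)·0.000 + ω·-0.282 = -0.169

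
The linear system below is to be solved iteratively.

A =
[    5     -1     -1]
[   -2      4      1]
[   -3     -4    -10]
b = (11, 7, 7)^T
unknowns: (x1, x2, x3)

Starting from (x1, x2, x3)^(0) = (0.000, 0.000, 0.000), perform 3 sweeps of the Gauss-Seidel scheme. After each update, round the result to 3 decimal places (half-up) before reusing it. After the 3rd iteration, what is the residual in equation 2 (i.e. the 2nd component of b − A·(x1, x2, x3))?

Iteration 1:
  x1 = (11 - (-1)·0.000 - (-1)·0.000) / (5) = 2.200
  x2 = (7 - (-2)·2.200 - (1)·0.000) / (4) = 2.850
  x3 = (7 - (-3)·2.200 - (-4)·2.850) / (-10) = -2.500
Iteration 2:
  x1 = (11 - (-1)·2.850 - (-1)·-2.500) / (5) = 2.270
  x2 = (7 - (-2)·2.270 - (1)·-2.500) / (4) = 3.510
  x3 = (7 - (-3)·2.270 - (-4)·3.510) / (-10) = -2.785
Iteration 3:
  x1 = (11 - (-1)·3.510 - (-1)·-2.785) / (5) = 2.345
  x2 = (7 - (-2)·2.345 - (1)·-2.785) / (4) = 3.619
  x3 = (7 - (-3)·2.345 - (-4)·3.619) / (-10) = -2.851
Residual b − A·x = (0.043, 0.065, 0.001)

0.065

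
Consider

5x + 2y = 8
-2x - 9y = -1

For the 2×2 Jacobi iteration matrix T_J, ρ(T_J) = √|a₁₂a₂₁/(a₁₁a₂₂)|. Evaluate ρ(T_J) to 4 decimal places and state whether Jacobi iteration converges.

a₁₂a₂₁/(a₁₁a₂₂) = (2)·(-2) / ((5)·(-9)) = 0.088889
ρ = √|0.088889| = √0.088889 = 0.2981
ρ < 1, so Jacobi converges

0.2981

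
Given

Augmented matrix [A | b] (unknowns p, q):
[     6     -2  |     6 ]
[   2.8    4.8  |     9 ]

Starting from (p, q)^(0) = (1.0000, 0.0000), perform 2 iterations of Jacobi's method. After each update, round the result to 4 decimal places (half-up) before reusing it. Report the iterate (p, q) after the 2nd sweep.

Iteration 1:
  p = (6 - (-2)·0.0000) / (6) = 1.0000
  q = (9 - (2.8)·1.0000) / (4.8) = 1.2917
Iteration 2:
  p = (6 - (-2)·1.2917) / (6) = 1.4306
  q = (9 - (2.8)·1.0000) / (4.8) = 1.2917

(1.4306, 1.2917)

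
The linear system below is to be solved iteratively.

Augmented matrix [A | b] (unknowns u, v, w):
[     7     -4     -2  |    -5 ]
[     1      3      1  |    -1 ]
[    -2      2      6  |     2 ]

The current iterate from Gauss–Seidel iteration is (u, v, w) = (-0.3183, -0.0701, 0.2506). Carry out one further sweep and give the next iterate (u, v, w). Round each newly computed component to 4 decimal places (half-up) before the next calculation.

(-0.6827, -0.1893, 0.1689)

One sweep:
  u = (-5 - (-4)·-0.0701 - (-2)·0.2506) / (7) = -0.6827
  v = (-1 - (1)·-0.6827 - (1)·0.2506) / (3) = -0.1893
  w = (2 - (-2)·-0.6827 - (2)·-0.1893) / (6) = 0.1689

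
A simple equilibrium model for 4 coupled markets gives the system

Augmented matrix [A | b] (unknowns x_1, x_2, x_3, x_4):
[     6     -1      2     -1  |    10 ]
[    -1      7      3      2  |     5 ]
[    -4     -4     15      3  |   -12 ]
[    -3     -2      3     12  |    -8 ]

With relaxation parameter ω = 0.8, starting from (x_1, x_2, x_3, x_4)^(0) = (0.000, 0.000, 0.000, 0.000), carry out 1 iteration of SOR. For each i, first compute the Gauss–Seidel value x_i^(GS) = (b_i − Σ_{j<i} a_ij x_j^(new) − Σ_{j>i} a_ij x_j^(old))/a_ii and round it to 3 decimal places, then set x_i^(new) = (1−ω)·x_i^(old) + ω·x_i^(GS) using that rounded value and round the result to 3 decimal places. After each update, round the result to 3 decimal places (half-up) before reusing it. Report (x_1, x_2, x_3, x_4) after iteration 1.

Iteration 1:
  x_1: GS value = (10 - (-1)·0.000 - (2)·0.000 - (-1)·0.000) / (6) = 1.667;  x_1 ← (1−ω)·0.000 + ω·1.667 = 1.334
  x_2: GS value = (5 - (-1)·1.334 - (3)·0.000 - (2)·0.000) / (7) = 0.905;  x_2 ← (1−ω)·0.000 + ω·0.905 = 0.724
  x_3: GS value = (-12 - (-4)·1.334 - (-4)·0.724 - (3)·0.000) / (15) = -0.251;  x_3 ← (1−ω)·0.000 + ω·-0.251 = -0.201
  x_4: GS value = (-8 - (-3)·1.334 - (-2)·0.724 - (3)·-0.201) / (12) = -0.162;  x_4 ← (1−ω)·0.000 + ω·-0.162 = -0.130

(1.334, 0.724, -0.201, -0.130)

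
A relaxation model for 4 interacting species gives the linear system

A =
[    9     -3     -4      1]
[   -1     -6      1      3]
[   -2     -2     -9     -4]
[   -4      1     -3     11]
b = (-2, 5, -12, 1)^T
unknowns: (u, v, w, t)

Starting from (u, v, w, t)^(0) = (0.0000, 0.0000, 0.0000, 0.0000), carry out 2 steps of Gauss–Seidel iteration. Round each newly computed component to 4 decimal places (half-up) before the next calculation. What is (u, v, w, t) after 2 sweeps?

(0.1491, -0.3443, 1.1510, 0.4903)

Iteration 1:
  u = (-2 - (-3)·0.0000 - (-4)·0.0000 - (1)·0.0000) / (9) = -0.2222
  v = (5 - (-1)·-0.2222 - (1)·0.0000 - (3)·0.0000) / (-6) = -0.7963
  w = (-12 - (-2)·-0.2222 - (-2)·-0.7963 - (-4)·0.0000) / (-9) = 1.5597
  t = (1 - (-4)·-0.2222 - (1)·-0.7963 - (-3)·1.5597) / (11) = 0.5079
Iteration 2:
  u = (-2 - (-3)·-0.7963 - (-4)·1.5597 - (1)·0.5079) / (9) = 0.1491
  v = (5 - (-1)·0.1491 - (1)·1.5597 - (3)·0.5079) / (-6) = -0.3443
  w = (-12 - (-2)·0.1491 - (-2)·-0.3443 - (-4)·0.5079) / (-9) = 1.1510
  t = (1 - (-4)·0.1491 - (1)·-0.3443 - (-3)·1.1510) / (11) = 0.4903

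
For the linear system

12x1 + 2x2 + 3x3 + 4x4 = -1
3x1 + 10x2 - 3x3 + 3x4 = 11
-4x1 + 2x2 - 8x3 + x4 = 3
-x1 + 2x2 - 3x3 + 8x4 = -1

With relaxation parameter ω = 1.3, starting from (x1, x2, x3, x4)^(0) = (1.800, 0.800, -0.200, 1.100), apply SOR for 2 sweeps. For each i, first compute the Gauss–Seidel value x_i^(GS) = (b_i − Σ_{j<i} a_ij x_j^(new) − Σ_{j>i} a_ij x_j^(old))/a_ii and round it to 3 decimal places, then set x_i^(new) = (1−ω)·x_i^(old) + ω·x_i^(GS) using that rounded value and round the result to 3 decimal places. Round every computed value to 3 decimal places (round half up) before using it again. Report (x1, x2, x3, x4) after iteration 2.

(-0.025, 1.694, -0.300, -0.678)

Iteration 1:
  x1: GS value = (-1 - (2)·0.800 - (3)·-0.200 - (4)·1.100) / (12) = -0.533;  x1 ← (1−ω)·1.800 + ω·-0.533 = -1.233
  x2: GS value = (11 - (3)·-1.233 - (-3)·-0.200 - (3)·1.100) / (10) = 1.080;  x2 ← (1−ω)·0.800 + ω·1.080 = 1.164
  x3: GS value = (3 - (-4)·-1.233 - (2)·1.164 - (1)·1.100) / (-8) = 0.670;  x3 ← (1−ω)·-0.200 + ω·0.670 = 0.931
  x4: GS value = (-1 - (-1)·-1.233 - (2)·1.164 - (-3)·0.931) / (8) = -0.221;  x4 ← (1−ω)·1.100 + ω·-0.221 = -0.617
Iteration 2:
  x1: GS value = (-1 - (2)·1.164 - (3)·0.931 - (4)·-0.617) / (12) = -0.304;  x1 ← (1−ω)·-1.233 + ω·-0.304 = -0.025
  x2: GS value = (11 - (3)·-0.025 - (-3)·0.931 - (3)·-0.617) / (10) = 1.572;  x2 ← (1−ω)·1.164 + ω·1.572 = 1.694
  x3: GS value = (3 - (-4)·-0.025 - (2)·1.694 - (1)·-0.617) / (-8) = -0.016;  x3 ← (1−ω)·0.931 + ω·-0.016 = -0.300
  x4: GS value = (-1 - (-1)·-0.025 - (2)·1.694 - (-3)·-0.300) / (8) = -0.664;  x4 ← (1−ω)·-0.617 + ω·-0.664 = -0.678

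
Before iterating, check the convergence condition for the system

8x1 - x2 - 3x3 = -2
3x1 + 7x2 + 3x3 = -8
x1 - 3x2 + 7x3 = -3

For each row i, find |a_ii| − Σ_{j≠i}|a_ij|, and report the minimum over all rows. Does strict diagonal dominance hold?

row 1: |8| − (1+3) = 4
row 2: |7| − (3+3) = 1
row 3: |7| − (1+3) = 3
minimum over rows = 1 → strictly diagonally dominant (convergence guaranteed)

1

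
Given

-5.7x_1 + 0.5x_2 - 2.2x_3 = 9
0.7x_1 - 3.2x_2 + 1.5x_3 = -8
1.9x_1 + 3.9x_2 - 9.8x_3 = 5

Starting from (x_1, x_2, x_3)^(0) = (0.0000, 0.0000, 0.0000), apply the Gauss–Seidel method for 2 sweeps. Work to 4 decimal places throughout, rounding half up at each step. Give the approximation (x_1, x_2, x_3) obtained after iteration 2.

(-1.4058, 2.2117, 0.0974)

Iteration 1:
  x_1 = (9 - (0.5)·0.0000 - (-2.2)·0.0000) / (-5.7) = -1.5789
  x_2 = (-8 - (0.7)·-1.5789 - (1.5)·0.0000) / (-3.2) = 2.1546
  x_3 = (5 - (1.9)·-1.5789 - (3.9)·2.1546) / (-9.8) = 0.0411
Iteration 2:
  x_1 = (9 - (0.5)·2.1546 - (-2.2)·0.0411) / (-5.7) = -1.4058
  x_2 = (-8 - (0.7)·-1.4058 - (1.5)·0.0411) / (-3.2) = 2.2117
  x_3 = (5 - (1.9)·-1.4058 - (3.9)·2.2117) / (-9.8) = 0.0974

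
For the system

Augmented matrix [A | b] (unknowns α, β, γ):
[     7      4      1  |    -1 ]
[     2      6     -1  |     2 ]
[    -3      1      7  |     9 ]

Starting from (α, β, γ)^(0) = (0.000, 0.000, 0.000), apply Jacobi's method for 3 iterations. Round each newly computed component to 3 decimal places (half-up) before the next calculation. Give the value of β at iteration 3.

0.702

Iteration 1:
  α = (-1 - (4)·0.000 - (1)·0.000) / (7) = -0.143
  β = (2 - (2)·0.000 - (-1)·0.000) / (6) = 0.333
  γ = (9 - (-3)·0.000 - (1)·0.000) / (7) = 1.286
Iteration 2:
  α = (-1 - (4)·0.333 - (1)·1.286) / (7) = -0.517
  β = (2 - (2)·-0.143 - (-1)·1.286) / (6) = 0.595
  γ = (9 - (-3)·-0.143 - (1)·0.333) / (7) = 1.177
Iteration 3:
  α = (-1 - (4)·0.595 - (1)·1.177) / (7) = -0.651
  β = (2 - (2)·-0.517 - (-1)·1.177) / (6) = 0.702
  γ = (9 - (-3)·-0.517 - (1)·0.595) / (7) = 0.979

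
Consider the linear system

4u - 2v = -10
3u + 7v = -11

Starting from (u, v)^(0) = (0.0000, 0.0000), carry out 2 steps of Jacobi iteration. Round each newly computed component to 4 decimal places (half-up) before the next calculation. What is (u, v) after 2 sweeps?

(-3.2857, -0.5000)

Iteration 1:
  u = (-10 - (-2)·0.0000) / (4) = -2.5000
  v = (-11 - (3)·0.0000) / (7) = -1.5714
Iteration 2:
  u = (-10 - (-2)·-1.5714) / (4) = -3.2857
  v = (-11 - (3)·-2.5000) / (7) = -0.5000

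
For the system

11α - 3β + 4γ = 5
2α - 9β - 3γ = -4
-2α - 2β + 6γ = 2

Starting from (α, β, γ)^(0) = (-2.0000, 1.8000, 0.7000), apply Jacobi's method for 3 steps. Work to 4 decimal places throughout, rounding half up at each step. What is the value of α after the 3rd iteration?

Iteration 1:
  α = (5 - (-3)·1.8000 - (4)·0.7000) / (11) = 0.6909
  β = (-4 - (2)·-2.0000 - (-3)·0.7000) / (-9) = -0.2333
  γ = (2 - (-2)·-2.0000 - (-2)·1.8000) / (6) = 0.2667
Iteration 2:
  α = (5 - (-3)·-0.2333 - (4)·0.2667) / (11) = 0.2939
  β = (-4 - (2)·0.6909 - (-3)·0.2667) / (-9) = 0.5091
  γ = (2 - (-2)·0.6909 - (-2)·-0.2333) / (6) = 0.4859
Iteration 3:
  α = (5 - (-3)·0.5091 - (4)·0.4859) / (11) = 0.4167
  β = (-4 - (2)·0.2939 - (-3)·0.4859) / (-9) = 0.3478
  γ = (2 - (-2)·0.2939 - (-2)·0.5091) / (6) = 0.6010

0.4167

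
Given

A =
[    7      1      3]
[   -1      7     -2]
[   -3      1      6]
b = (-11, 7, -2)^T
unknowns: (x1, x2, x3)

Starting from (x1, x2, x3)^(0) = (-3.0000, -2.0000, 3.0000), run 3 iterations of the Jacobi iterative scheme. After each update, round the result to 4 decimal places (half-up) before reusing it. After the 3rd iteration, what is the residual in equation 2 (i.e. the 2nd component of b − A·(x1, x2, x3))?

2.1747

Iteration 1:
  x1 = (-11 - (1)·-2.0000 - (3)·3.0000) / (7) = -2.5714
  x2 = (7 - (-1)·-3.0000 - (-2)·3.0000) / (7) = 1.4286
  x3 = (-2 - (-3)·-3.0000 - (1)·-2.0000) / (6) = -1.5000
Iteration 2:
  x1 = (-11 - (1)·1.4286 - (3)·-1.5000) / (7) = -1.1327
  x2 = (7 - (-1)·-2.5714 - (-2)·-1.5000) / (7) = 0.2041
  x3 = (-2 - (-3)·-2.5714 - (1)·1.4286) / (6) = -1.8571
Iteration 3:
  x1 = (-11 - (1)·0.2041 - (3)·-1.8571) / (7) = -0.8047
  x2 = (7 - (-1)·-1.1327 - (-2)·-1.8571) / (7) = 0.3076
  x3 = (-2 - (-3)·-1.1327 - (1)·0.2041) / (6) = -0.9337
Residual b − A·x = (-2.8736, 2.1747, 0.8805)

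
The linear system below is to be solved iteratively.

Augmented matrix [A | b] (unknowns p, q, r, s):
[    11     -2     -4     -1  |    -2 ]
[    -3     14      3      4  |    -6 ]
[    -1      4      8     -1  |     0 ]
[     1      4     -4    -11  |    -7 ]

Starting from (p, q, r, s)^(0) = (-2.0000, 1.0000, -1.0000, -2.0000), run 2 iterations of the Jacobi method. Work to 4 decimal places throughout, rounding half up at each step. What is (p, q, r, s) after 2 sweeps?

Iteration 1:
  p = (-2 - (-2)·1.0000 - (-4)·-1.0000 - (-1)·-2.0000) / (11) = -0.5455
  q = (-6 - (-3)·-2.0000 - (3)·-1.0000 - (4)·-2.0000) / (14) = -0.0714
  r = (0 - (-1)·-2.0000 - (4)·1.0000 - (-1)·-2.0000) / (8) = -1.0000
  s = (-7 - (1)·-2.0000 - (4)·1.0000 - (-4)·-1.0000) / (-11) = 1.1818
Iteration 2:
  p = (-2 - (-2)·-0.0714 - (-4)·-1.0000 - (-1)·1.1818) / (11) = -0.4510
  q = (-6 - (-3)·-0.5455 - (3)·-1.0000 - (4)·1.1818) / (14) = -0.6688
  r = (0 - (-1)·-0.5455 - (4)·-0.0714 - (-1)·1.1818) / (8) = 0.1152
  s = (-7 - (1)·-0.5455 - (4)·-0.0714 - (-4)·-1.0000) / (-11) = 0.9244

(-0.4510, -0.6688, 0.1152, 0.9244)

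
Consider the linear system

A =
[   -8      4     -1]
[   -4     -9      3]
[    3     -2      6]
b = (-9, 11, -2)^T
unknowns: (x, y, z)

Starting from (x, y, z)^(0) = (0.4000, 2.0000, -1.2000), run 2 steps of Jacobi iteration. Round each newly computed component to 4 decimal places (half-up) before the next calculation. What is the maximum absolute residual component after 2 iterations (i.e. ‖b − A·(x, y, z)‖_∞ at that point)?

5.4221

Iteration 1:
  x = (-9 - (4)·2.0000 - (-1)·-1.2000) / (-8) = 2.2750
  y = (11 - (-4)·0.4000 - (3)·-1.2000) / (-9) = -1.8000
  z = (-2 - (3)·0.4000 - (-2)·2.0000) / (6) = 0.1333
Iteration 2:
  x = (-9 - (4)·-1.8000 - (-1)·0.1333) / (-8) = 0.2083
  y = (11 - (-4)·2.2750 - (3)·0.1333) / (-9) = -2.1889
  z = (-2 - (3)·2.2750 - (-2)·-1.8000) / (6) = -2.0708
Residual b − A·x = (-0.6488, -1.6545, 5.4221); ∞-norm = 5.4221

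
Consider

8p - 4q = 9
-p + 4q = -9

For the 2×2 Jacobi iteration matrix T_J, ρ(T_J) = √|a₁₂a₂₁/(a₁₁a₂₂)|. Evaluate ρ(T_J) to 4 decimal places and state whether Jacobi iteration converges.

a₁₂a₂₁/(a₁₁a₂₂) = (-4)·(-1) / ((8)·(4)) = 0.125000
ρ = √|0.125000| = √0.125000 = 0.3536
ρ < 1, so Jacobi converges

0.3536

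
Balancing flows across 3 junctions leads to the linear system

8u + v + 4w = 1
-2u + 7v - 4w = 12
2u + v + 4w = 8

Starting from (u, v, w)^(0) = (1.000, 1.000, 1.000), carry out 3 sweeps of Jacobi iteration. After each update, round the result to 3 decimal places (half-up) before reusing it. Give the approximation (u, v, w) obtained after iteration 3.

Iteration 1:
  u = (1 - (1)·1.000 - (4)·1.000) / (8) = -0.500
  v = (12 - (-2)·1.000 - (-4)·1.000) / (7) = 2.571
  w = (8 - (2)·1.000 - (1)·1.000) / (4) = 1.250
Iteration 2:
  u = (1 - (1)·2.571 - (4)·1.250) / (8) = -0.821
  v = (12 - (-2)·-0.500 - (-4)·1.250) / (7) = 2.286
  w = (8 - (2)·-0.500 - (1)·2.571) / (4) = 1.607
Iteration 3:
  u = (1 - (1)·2.286 - (4)·1.607) / (8) = -0.964
  v = (12 - (-2)·-0.821 - (-4)·1.607) / (7) = 2.398
  w = (8 - (2)·-0.821 - (1)·2.286) / (4) = 1.839

(-0.964, 2.398, 1.839)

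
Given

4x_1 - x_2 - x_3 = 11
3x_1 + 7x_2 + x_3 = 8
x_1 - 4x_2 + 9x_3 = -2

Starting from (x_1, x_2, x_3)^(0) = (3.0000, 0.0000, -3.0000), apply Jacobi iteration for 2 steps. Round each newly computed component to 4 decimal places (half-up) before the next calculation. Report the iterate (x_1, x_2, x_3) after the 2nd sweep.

Iteration 1:
  x_1 = (11 - (-1)·0.0000 - (-1)·-3.0000) / (4) = 2.0000
  x_2 = (8 - (3)·3.0000 - (1)·-3.0000) / (7) = 0.2857
  x_3 = (-2 - (1)·3.0000 - (-4)·0.0000) / (9) = -0.5556
Iteration 2:
  x_1 = (11 - (-1)·0.2857 - (-1)·-0.5556) / (4) = 2.6825
  x_2 = (8 - (3)·2.0000 - (1)·-0.5556) / (7) = 0.3651
  x_3 = (-2 - (1)·2.0000 - (-4)·0.2857) / (9) = -0.3175

(2.6825, 0.3651, -0.3175)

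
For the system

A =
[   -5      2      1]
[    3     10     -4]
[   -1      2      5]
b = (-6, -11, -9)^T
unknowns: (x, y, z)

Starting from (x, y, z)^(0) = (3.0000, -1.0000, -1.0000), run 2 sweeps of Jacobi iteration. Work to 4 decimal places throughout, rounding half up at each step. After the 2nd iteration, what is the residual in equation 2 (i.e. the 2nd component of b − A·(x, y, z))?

1.8800

Iteration 1:
  x = (-6 - (2)·-1.0000 - (1)·-1.0000) / (-5) = 0.6000
  y = (-11 - (3)·3.0000 - (-4)·-1.0000) / (10) = -2.4000
  z = (-9 - (-1)·3.0000 - (2)·-1.0000) / (5) = -0.8000
Iteration 2:
  x = (-6 - (2)·-2.4000 - (1)·-0.8000) / (-5) = 0.0800
  y = (-11 - (3)·0.6000 - (-4)·-0.8000) / (10) = -1.6000
  z = (-9 - (-1)·0.6000 - (2)·-2.4000) / (5) = -0.7200
Residual b − A·x = (-1.6800, 1.8800, -2.1200)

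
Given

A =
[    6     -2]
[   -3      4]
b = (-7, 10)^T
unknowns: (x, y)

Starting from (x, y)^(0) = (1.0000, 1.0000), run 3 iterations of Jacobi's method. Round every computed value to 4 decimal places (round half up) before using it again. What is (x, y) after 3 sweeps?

Iteration 1:
  x = (-7 - (-2)·1.0000) / (6) = -0.8333
  y = (10 - (-3)·1.0000) / (4) = 3.2500
Iteration 2:
  x = (-7 - (-2)·3.2500) / (6) = -0.0833
  y = (10 - (-3)·-0.8333) / (4) = 1.8750
Iteration 3:
  x = (-7 - (-2)·1.8750) / (6) = -0.5417
  y = (10 - (-3)·-0.0833) / (4) = 2.4375

(-0.5417, 2.4375)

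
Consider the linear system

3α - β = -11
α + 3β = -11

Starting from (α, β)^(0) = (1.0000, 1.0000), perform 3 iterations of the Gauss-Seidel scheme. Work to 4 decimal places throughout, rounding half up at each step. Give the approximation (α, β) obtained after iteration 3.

(-4.3868, -2.2044)

Iteration 1:
  α = (-11 - (-1)·1.0000) / (3) = -3.3333
  β = (-11 - (1)·-3.3333) / (3) = -2.5556
Iteration 2:
  α = (-11 - (-1)·-2.5556) / (3) = -4.5185
  β = (-11 - (1)·-4.5185) / (3) = -2.1605
Iteration 3:
  α = (-11 - (-1)·-2.1605) / (3) = -4.3868
  β = (-11 - (1)·-4.3868) / (3) = -2.2044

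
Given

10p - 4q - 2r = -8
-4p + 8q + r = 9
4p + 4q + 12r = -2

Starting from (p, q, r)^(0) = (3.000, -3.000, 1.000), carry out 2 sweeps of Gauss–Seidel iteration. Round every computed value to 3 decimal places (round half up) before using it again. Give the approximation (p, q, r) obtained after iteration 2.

(-0.680, 0.735, -0.185)

Iteration 1:
  p = (-8 - (-4)·-3.000 - (-2)·1.000) / (10) = -1.800
  q = (9 - (-4)·-1.800 - (1)·1.000) / (8) = 0.100
  r = (-2 - (4)·-1.800 - (4)·0.100) / (12) = 0.400
Iteration 2:
  p = (-8 - (-4)·0.100 - (-2)·0.400) / (10) = -0.680
  q = (9 - (-4)·-0.680 - (1)·0.400) / (8) = 0.735
  r = (-2 - (4)·-0.680 - (4)·0.735) / (12) = -0.185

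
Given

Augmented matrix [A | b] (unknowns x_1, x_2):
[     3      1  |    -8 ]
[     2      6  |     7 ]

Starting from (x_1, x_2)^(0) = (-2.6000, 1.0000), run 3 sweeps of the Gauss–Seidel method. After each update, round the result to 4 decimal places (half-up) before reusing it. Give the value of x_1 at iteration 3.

-3.4321

Iteration 1:
  x_1 = (-8 - (1)·1.0000) / (3) = -3.0000
  x_2 = (7 - (2)·-3.0000) / (6) = 2.1667
Iteration 2:
  x_1 = (-8 - (1)·2.1667) / (3) = -3.3889
  x_2 = (7 - (2)·-3.3889) / (6) = 2.2963
Iteration 3:
  x_1 = (-8 - (1)·2.2963) / (3) = -3.4321
  x_2 = (7 - (2)·-3.4321) / (6) = 2.3107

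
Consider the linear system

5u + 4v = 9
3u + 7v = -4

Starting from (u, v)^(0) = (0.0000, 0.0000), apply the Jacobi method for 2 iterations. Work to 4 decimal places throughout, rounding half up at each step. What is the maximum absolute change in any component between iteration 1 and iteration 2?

0.7715

Iteration 1:
  u = (9 - (4)·0.0000) / (5) = 1.8000
  v = (-4 - (3)·0.0000) / (7) = -0.5714
Iteration 2:
  u = (9 - (4)·-0.5714) / (5) = 2.2571
  v = (-4 - (3)·1.8000) / (7) = -1.3429
Change: (0.4571, -0.7715) → max |·| = 0.7715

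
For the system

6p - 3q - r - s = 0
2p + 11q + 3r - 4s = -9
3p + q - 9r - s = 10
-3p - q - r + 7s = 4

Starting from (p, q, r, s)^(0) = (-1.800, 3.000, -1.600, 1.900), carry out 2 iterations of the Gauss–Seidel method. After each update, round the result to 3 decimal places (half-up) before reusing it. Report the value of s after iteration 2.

Iteration 1:
  p = (0 - (-3)·3.000 - (-1)·-1.600 - (-1)·1.900) / (6) = 1.550
  q = (-9 - (2)·1.550 - (3)·-1.600 - (-4)·1.900) / (11) = 0.027
  r = (10 - (3)·1.550 - (1)·0.027 - (-1)·1.900) / (-9) = -0.803
  s = (4 - (-3)·1.550 - (-1)·0.027 - (-1)·-0.803) / (7) = 1.125
Iteration 2:
  p = (0 - (-3)·0.027 - (-1)·-0.803 - (-1)·1.125) / (6) = 0.067
  q = (-9 - (2)·0.067 - (3)·-0.803 - (-4)·1.125) / (11) = -0.202
  r = (10 - (3)·0.067 - (1)·-0.202 - (-1)·1.125) / (-9) = -1.236
  s = (4 - (-3)·0.067 - (-1)·-0.202 - (-1)·-1.236) / (7) = 0.395

0.395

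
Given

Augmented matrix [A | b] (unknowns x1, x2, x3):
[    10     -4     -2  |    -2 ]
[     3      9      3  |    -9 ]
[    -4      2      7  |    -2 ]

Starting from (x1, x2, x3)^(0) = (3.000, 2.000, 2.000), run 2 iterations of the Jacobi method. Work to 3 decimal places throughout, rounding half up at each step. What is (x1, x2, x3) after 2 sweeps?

(-1.095, -1.619, 1.048)

Iteration 1:
  x1 = (-2 - (-4)·2.000 - (-2)·2.000) / (10) = 1.000
  x2 = (-9 - (3)·3.000 - (3)·2.000) / (9) = -2.667
  x3 = (-2 - (-4)·3.000 - (2)·2.000) / (7) = 0.857
Iteration 2:
  x1 = (-2 - (-4)·-2.667 - (-2)·0.857) / (10) = -1.095
  x2 = (-9 - (3)·1.000 - (3)·0.857) / (9) = -1.619
  x3 = (-2 - (-4)·1.000 - (2)·-2.667) / (7) = 1.048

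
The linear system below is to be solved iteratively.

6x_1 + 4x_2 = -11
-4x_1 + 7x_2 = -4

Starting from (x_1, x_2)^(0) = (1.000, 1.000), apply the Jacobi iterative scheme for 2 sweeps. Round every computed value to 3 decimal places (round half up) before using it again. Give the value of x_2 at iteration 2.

-2.000

Iteration 1:
  x_1 = (-11 - (4)·1.000) / (6) = -2.500
  x_2 = (-4 - (-4)·1.000) / (7) = 0.000
Iteration 2:
  x_1 = (-11 - (4)·0.000) / (6) = -1.833
  x_2 = (-4 - (-4)·-2.500) / (7) = -2.000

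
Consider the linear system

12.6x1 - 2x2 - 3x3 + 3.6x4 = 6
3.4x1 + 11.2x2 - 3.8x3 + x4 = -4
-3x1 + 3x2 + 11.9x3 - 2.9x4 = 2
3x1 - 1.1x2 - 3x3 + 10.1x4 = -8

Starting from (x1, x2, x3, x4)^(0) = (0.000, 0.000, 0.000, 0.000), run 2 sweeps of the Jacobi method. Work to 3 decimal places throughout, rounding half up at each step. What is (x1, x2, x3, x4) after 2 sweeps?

(0.686, -0.374, 0.185, -0.922)

Iteration 1:
  x1 = (6 - (-2)·0.000 - (-3)·0.000 - (3.6)·0.000) / (12.6) = 0.476
  x2 = (-4 - (3.4)·0.000 - (-3.8)·0.000 - (1)·0.000) / (11.2) = -0.357
  x3 = (2 - (-3)·0.000 - (3)·0.000 - (-2.9)·0.000) / (11.9) = 0.168
  x4 = (-8 - (3)·0.000 - (-1.1)·0.000 - (-3)·0.000) / (10.1) = -0.792
Iteration 2:
  x1 = (6 - (-2)·-0.357 - (-3)·0.168 - (3.6)·-0.792) / (12.6) = 0.686
  x2 = (-4 - (3.4)·0.476 - (-3.8)·0.168 - (1)·-0.792) / (11.2) = -0.374
  x3 = (2 - (-3)·0.476 - (3)·-0.357 - (-2.9)·-0.792) / (11.9) = 0.185
  x4 = (-8 - (3)·0.476 - (-1.1)·-0.357 - (-3)·0.168) / (10.1) = -0.922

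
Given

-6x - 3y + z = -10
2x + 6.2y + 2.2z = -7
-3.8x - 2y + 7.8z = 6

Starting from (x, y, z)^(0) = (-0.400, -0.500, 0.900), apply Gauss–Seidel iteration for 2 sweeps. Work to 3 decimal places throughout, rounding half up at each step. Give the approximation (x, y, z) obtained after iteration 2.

Iteration 1:
  x = (-10 - (-3)·-0.500 - (1)·0.900) / (-6) = 2.067
  y = (-7 - (2)·2.067 - (2.2)·0.900) / (6.2) = -2.115
  z = (6 - (-3.8)·2.067 - (-2)·-2.115) / (7.8) = 1.234
Iteration 2:
  x = (-10 - (-3)·-2.115 - (1)·1.234) / (-6) = 2.930
  y = (-7 - (2)·2.930 - (2.2)·1.234) / (6.2) = -2.512
  z = (6 - (-3.8)·2.930 - (-2)·-2.512) / (7.8) = 1.553

(2.930, -2.512, 1.553)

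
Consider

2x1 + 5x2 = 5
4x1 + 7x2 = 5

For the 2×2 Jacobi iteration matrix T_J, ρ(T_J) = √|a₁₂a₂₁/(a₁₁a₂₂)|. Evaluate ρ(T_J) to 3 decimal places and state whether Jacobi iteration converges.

1.195

a₁₂a₂₁/(a₁₁a₂₂) = (5)·(4) / ((2)·(7)) = 1.428571
ρ = √|1.428571| = √1.428571 = 1.195
ρ > 1, so Jacobi diverges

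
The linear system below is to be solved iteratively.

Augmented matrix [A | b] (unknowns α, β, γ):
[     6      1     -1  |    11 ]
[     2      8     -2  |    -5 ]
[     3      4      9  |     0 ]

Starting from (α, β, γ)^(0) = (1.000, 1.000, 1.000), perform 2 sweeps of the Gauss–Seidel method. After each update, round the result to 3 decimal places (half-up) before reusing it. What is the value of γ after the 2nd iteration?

-0.125

Iteration 1:
  α = (11 - (1)·1.000 - (-1)·1.000) / (6) = 1.833
  β = (-5 - (2)·1.833 - (-2)·1.000) / (8) = -0.833
  γ = (0 - (3)·1.833 - (4)·-0.833) / (9) = -0.241
Iteration 2:
  α = (11 - (1)·-0.833 - (-1)·-0.241) / (6) = 1.932
  β = (-5 - (2)·1.932 - (-2)·-0.241) / (8) = -1.168
  γ = (0 - (3)·1.932 - (4)·-1.168) / (9) = -0.125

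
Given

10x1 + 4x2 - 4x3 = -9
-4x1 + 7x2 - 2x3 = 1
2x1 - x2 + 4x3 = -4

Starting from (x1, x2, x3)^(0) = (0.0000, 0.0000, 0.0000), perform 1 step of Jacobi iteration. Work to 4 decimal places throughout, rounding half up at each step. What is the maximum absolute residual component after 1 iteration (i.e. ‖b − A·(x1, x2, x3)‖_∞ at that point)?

5.6003

Iteration 1:
  x1 = (-9 - (4)·0.0000 - (-4)·0.0000) / (10) = -0.9000
  x2 = (1 - (-4)·0.0000 - (-2)·0.0000) / (7) = 0.1429
  x3 = (-4 - (2)·0.0000 - (-1)·0.0000) / (4) = -1.0000
Residual b − A·x = (-4.5716, -5.6003, 1.9429); ∞-norm = 5.6003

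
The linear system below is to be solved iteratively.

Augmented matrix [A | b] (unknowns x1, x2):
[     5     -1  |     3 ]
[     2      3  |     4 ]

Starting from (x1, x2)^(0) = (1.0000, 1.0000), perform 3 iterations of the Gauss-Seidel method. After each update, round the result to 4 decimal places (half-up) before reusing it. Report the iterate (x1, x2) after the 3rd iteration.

Iteration 1:
  x1 = (3 - (-1)·1.0000) / (5) = 0.8000
  x2 = (4 - (2)·0.8000) / (3) = 0.8000
Iteration 2:
  x1 = (3 - (-1)·0.8000) / (5) = 0.7600
  x2 = (4 - (2)·0.7600) / (3) = 0.8267
Iteration 3:
  x1 = (3 - (-1)·0.8267) / (5) = 0.7653
  x2 = (4 - (2)·0.7653) / (3) = 0.8231

(0.7653, 0.8231)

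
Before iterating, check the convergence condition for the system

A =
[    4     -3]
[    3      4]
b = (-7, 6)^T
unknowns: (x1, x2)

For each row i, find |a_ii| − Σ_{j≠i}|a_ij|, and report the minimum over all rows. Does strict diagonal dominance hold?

row 1: |4| − (3) = 1
row 2: |4| − (3) = 1
minimum over rows = 1 → strictly diagonally dominant (convergence guaranteed)

1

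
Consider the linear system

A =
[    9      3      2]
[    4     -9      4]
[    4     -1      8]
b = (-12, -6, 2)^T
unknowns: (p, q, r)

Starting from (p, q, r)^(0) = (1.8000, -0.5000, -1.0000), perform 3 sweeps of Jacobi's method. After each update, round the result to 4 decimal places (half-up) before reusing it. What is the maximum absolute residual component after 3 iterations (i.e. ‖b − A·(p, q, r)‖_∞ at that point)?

1.6196

Iteration 1:
  p = (-12 - (3)·-0.5000 - (2)·-1.0000) / (9) = -0.9444
  q = (-6 - (4)·1.8000 - (4)·-1.0000) / (-9) = 1.0222
  r = (2 - (4)·1.8000 - (-1)·-0.5000) / (8) = -0.7125
Iteration 2:
  p = (-12 - (3)·1.0222 - (2)·-0.7125) / (9) = -1.5157
  q = (-6 - (4)·-0.9444 - (4)·-0.7125) / (-9) = -0.0697
  r = (2 - (4)·-0.9444 - (-1)·1.0222) / (8) = 0.8500
Iteration 3:
  p = (-12 - (3)·-0.0697 - (2)·0.8500) / (9) = -1.4990
  q = (-6 - (4)·-1.5157 - (4)·0.8500) / (-9) = 0.3708
  r = (2 - (4)·-1.5157 - (-1)·-0.0697) / (8) = 0.9991
Residual b − A·x = (-1.6196, -0.6632, 0.3740); ∞-norm = 1.6196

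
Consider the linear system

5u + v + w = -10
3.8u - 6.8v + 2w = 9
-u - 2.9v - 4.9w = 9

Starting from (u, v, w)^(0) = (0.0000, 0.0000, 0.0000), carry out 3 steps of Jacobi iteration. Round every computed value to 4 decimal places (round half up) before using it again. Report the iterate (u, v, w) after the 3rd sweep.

Iteration 1:
  u = (-10 - (1)·0.0000 - (1)·0.0000) / (5) = -2.0000
  v = (9 - (3.8)·0.0000 - (2)·0.0000) / (-6.8) = -1.3235
  w = (9 - (-1)·0.0000 - (-2.9)·0.0000) / (-4.9) = -1.8367
Iteration 2:
  u = (-10 - (1)·-1.3235 - (1)·-1.8367) / (5) = -1.3680
  v = (9 - (3.8)·-2.0000 - (2)·-1.8367) / (-6.8) = -2.9814
  w = (9 - (-1)·-2.0000 - (-2.9)·-1.3235) / (-4.9) = -0.6453
Iteration 3:
  u = (-10 - (1)·-2.9814 - (1)·-0.6453) / (5) = -1.2747
  v = (9 - (3.8)·-1.3680 - (2)·-0.6453) / (-6.8) = -2.2778
  w = (9 - (-1)·-1.3680 - (-2.9)·-2.9814) / (-4.9) = 0.2070

(-1.2747, -2.2778, 0.2070)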